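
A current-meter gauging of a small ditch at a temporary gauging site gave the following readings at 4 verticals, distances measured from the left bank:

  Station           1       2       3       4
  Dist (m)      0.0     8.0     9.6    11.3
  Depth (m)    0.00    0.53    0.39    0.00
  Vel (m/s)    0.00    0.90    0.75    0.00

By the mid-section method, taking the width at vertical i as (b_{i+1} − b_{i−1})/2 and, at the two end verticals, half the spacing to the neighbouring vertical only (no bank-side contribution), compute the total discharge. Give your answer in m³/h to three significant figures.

w_2 = (9.6 − 0.0)/2 = 4.8 m; q_2 = 0.90 × 0.53 × 4.8 = 2.290 m³/s
w_3 = (11.3 − 8.0)/2 = 1.65 m; q_3 = 0.75 × 0.39 × 1.65 = 0.4826 m³/s
Stations 1, 4 contribute zero (depth or velocity is 0).
Q = Σ qᵢ = 2.772 m³/s
= 2.772 × 3600 = 9980 m³/h

9980 m³/h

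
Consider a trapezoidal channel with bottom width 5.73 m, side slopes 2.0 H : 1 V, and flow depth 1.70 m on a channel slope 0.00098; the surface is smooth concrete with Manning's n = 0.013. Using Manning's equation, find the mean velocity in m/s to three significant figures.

A = (b + z·y)·y = (5.73 + 2.0×1.70)×1.70 = 15.52 m²
P = b + 2y√(1+z²) = 5.73 + 2×1.70×√(1+2.0²) = 13.33 m
R = A/P = 15.52/13.33 = 1.164 m
Q = (1/n)·A·R^(2/3)·S^(1/2) = (1/0.013) × 15.52 × 1.164^(2/3) × 0.00098^(1/2) = 41.36 m³/s
V = Q/A = 41.36/15.52 = 2.665 m/s

2.66 m/s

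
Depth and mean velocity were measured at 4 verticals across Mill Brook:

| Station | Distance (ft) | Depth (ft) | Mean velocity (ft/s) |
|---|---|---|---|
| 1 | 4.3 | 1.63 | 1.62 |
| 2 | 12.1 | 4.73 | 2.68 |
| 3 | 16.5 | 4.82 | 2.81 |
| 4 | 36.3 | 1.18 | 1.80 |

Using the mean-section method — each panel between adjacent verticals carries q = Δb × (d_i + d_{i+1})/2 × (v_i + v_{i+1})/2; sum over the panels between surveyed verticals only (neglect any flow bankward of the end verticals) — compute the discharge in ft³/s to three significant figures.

248 ft³/s

Panel 1-2: Δb = 7.8 ft, d̄ = (1.63+4.73)/2 = 3.18, v̄ = (1.62+2.68)/2 = 2.15 → q = 7.8×3.18×2.15 = 53.33 ft³/s
Panel 2-3: Δb = 4.4 ft, d̄ = (4.73+4.82)/2 = 4.775, v̄ = (2.68+2.81)/2 = 2.745 → q = 4.4×4.775×2.745 = 57.67 ft³/s
Panel 3-4: Δb = 19.8 ft, d̄ = (4.82+1.18)/2 = 3, v̄ = (2.81+1.80)/2 = 2.305 → q = 19.8×3×2.305 = 136.9 ft³/s
Q = Σ q = 247.9 ft³/s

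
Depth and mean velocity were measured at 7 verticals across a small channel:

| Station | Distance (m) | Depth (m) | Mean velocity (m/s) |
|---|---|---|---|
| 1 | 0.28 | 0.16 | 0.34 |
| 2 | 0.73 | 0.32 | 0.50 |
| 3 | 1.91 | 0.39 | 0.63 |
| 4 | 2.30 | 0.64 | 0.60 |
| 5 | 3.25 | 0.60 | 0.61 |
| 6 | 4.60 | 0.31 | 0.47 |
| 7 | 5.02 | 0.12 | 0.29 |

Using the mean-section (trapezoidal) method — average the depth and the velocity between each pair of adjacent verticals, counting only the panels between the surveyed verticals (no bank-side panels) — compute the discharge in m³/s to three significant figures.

Panel 1-2: Δb = 0.45 m, d̄ = (0.16+0.32)/2 = 0.24, v̄ = (0.34+0.50)/2 = 0.42 → q = 0.45×0.24×0.42 = 0.04536 m³/s
Panel 2-3: Δb = 1.18 m, d̄ = (0.32+0.39)/2 = 0.355, v̄ = (0.50+0.63)/2 = 0.565 → q = 1.18×0.355×0.565 = 0.2367 m³/s
Panel 3-4: Δb = 0.39 m, d̄ = (0.39+0.64)/2 = 0.515, v̄ = (0.63+0.60)/2 = 0.615 → q = 0.39×0.515×0.615 = 0.1235 m³/s
Panel 4-5: Δb = 0.95 m, d̄ = (0.64+0.60)/2 = 0.62, v̄ = (0.60+0.61)/2 = 0.605 → q = 0.95×0.62×0.605 = 0.3563 m³/s
Panel 5-6: Δb = 1.35 m, d̄ = (0.60+0.31)/2 = 0.455, v̄ = (0.61+0.47)/2 = 0.54 → q = 1.35×0.455×0.54 = 0.3317 m³/s
Panel 6-7: Δb = 0.42 m, d̄ = (0.31+0.12)/2 = 0.215, v̄ = (0.47+0.29)/2 = 0.38 → q = 0.42×0.215×0.38 = 0.03431 m³/s
Q = Σ q = 1.128 m³/s

1.13 m³/s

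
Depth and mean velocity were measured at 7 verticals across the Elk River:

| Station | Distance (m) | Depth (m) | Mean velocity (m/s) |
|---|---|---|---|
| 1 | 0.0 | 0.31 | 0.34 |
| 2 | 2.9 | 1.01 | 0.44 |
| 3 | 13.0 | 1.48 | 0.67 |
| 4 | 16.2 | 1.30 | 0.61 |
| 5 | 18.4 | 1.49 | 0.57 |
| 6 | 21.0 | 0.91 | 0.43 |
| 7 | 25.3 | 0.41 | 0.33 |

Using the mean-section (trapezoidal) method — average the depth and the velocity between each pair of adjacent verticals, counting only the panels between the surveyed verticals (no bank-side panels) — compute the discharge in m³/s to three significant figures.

15.0 m³/s

Panel 1-2: Δb = 2.9 m, d̄ = (0.31+1.01)/2 = 0.66, v̄ = (0.34+0.44)/2 = 0.39 → q = 2.9×0.66×0.39 = 0.7465 m³/s
Panel 2-3: Δb = 10.1 m, d̄ = (1.01+1.48)/2 = 1.245, v̄ = (0.44+0.67)/2 = 0.555 → q = 10.1×1.245×0.555 = 6.979 m³/s
Panel 3-4: Δb = 3.2 m, d̄ = (1.48+1.30)/2 = 1.39, v̄ = (0.67+0.61)/2 = 0.64 → q = 3.2×1.39×0.64 = 2.847 m³/s
Panel 4-5: Δb = 2.2 m, d̄ = (1.30+1.49)/2 = 1.395, v̄ = (0.61+0.57)/2 = 0.59 → q = 2.2×1.395×0.59 = 1.811 m³/s
Panel 5-6: Δb = 2.6 m, d̄ = (1.49+0.91)/2 = 1.2, v̄ = (0.57+0.43)/2 = 0.5 → q = 2.6×1.2×0.5 = 1.560 m³/s
Panel 6-7: Δb = 4.3 m, d̄ = (0.91+0.41)/2 = 0.66, v̄ = (0.43+0.33)/2 = 0.38 → q = 4.3×0.66×0.38 = 1.078 m³/s
Q = Σ q = 15.02 m³/s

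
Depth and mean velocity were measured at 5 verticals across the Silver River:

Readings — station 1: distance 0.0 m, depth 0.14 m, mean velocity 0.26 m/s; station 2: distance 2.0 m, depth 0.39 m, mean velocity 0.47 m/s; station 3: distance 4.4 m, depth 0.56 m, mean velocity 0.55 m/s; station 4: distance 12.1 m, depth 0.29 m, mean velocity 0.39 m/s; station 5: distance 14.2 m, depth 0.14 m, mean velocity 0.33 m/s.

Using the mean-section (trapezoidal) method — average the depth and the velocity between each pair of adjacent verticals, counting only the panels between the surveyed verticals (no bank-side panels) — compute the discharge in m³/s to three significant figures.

Panel 1-2: Δb = 2 m, d̄ = (0.14+0.39)/2 = 0.265, v̄ = (0.26+0.47)/2 = 0.365 → q = 2×0.265×0.365 = 0.1935 m³/s
Panel 2-3: Δb = 2.4 m, d̄ = (0.39+0.56)/2 = 0.475, v̄ = (0.47+0.55)/2 = 0.51 → q = 2.4×0.475×0.51 = 0.5814 m³/s
Panel 3-4: Δb = 7.7 m, d̄ = (0.56+0.29)/2 = 0.425, v̄ = (0.55+0.39)/2 = 0.47 → q = 7.7×0.425×0.47 = 1.538 m³/s
Panel 4-5: Δb = 2.1 m, d̄ = (0.29+0.14)/2 = 0.215, v̄ = (0.39+0.33)/2 = 0.36 → q = 2.1×0.215×0.36 = 0.1625 m³/s
Q = Σ q = 2.475 m³/s

2.48 m³/s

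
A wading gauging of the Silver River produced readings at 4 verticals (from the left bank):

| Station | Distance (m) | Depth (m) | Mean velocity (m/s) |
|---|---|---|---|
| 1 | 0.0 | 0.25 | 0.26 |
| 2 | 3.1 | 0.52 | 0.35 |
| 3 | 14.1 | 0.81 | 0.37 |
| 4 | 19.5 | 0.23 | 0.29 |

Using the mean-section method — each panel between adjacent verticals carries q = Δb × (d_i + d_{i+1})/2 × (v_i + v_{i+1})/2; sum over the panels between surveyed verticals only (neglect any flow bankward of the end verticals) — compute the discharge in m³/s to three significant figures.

3.92 m³/s

Panel 1-2: Δb = 3.1 m, d̄ = (0.25+0.52)/2 = 0.385, v̄ = (0.26+0.35)/2 = 0.305 → q = 3.1×0.385×0.305 = 0.3640 m³/s
Panel 2-3: Δb = 11 m, d̄ = (0.52+0.81)/2 = 0.665, v̄ = (0.35+0.37)/2 = 0.36 → q = 11×0.665×0.36 = 2.633 m³/s
Panel 3-4: Δb = 5.4 m, d̄ = (0.81+0.23)/2 = 0.52, v̄ = (0.37+0.29)/2 = 0.33 → q = 5.4×0.52×0.33 = 0.9266 m³/s
Q = Σ q = 3.924 m³/s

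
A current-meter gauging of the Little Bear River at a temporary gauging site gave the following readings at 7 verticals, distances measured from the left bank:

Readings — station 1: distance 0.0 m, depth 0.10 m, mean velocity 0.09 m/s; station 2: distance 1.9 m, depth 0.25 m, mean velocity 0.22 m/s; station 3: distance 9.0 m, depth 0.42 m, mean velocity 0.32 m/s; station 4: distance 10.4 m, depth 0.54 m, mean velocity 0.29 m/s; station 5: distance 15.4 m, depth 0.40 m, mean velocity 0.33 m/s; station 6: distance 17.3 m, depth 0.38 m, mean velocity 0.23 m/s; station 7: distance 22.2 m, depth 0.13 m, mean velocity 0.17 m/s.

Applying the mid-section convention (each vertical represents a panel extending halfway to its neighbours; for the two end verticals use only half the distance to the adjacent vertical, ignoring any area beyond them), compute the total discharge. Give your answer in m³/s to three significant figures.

2.14 m³/s

w_1 = (1.9 − 0.0)/2 = 0.95 m; q_1 = 0.09 × 0.10 × 0.95 = 0.008550 m³/s
w_2 = (9.0 − 0.0)/2 = 4.5 m; q_2 = 0.22 × 0.25 × 4.5 = 0.2475 m³/s
w_3 = (10.4 − 1.9)/2 = 4.25 m; q_3 = 0.32 × 0.42 × 4.25 = 0.5712 m³/s
w_4 = (15.4 − 9.0)/2 = 3.2 m; q_4 = 0.29 × 0.54 × 3.2 = 0.5011 m³/s
w_5 = (17.3 − 10.4)/2 = 3.45 m; q_5 = 0.33 × 0.40 × 3.45 = 0.4554 m³/s
w_6 = (22.2 − 15.4)/2 = 3.4 m; q_6 = 0.23 × 0.38 × 3.4 = 0.2972 m³/s
w_7 = (22.2 − 17.3)/2 = 2.45 m; q_7 = 0.17 × 0.13 × 2.45 = 0.05415 m³/s
Q = Σ qᵢ = 2.135 m³/s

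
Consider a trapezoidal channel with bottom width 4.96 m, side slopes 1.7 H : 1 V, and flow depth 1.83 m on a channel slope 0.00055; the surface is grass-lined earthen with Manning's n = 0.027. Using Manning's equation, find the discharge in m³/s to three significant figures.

A = (b + z·y)·y = (4.96 + 1.7×1.83)×1.83 = 14.77 m²
P = b + 2y√(1+z²) = 4.96 + 2×1.83×√(1+1.7²) = 12.18 m
R = A/P = 14.77/12.18 = 1.213 m
Q = (1/n)·A·R^(2/3)·S^(1/2) = (1/0.027) × 14.77 × 1.213^(2/3) × 0.00055^(1/2) = 14.59 m³/s

14.6 m³/s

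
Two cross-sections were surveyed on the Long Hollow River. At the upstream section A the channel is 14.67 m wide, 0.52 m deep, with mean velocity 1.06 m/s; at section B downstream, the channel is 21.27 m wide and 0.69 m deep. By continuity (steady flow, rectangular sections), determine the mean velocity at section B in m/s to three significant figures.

0.551 m/s

Q = A₁V₁ = (14.67×0.52) × 1.06 = 8.086 m³/s
A₂ = 21.27 × 0.69 = 14.68 m²
V₂ = Q/A₂ = 8.086/14.68 = 0.5510 m/s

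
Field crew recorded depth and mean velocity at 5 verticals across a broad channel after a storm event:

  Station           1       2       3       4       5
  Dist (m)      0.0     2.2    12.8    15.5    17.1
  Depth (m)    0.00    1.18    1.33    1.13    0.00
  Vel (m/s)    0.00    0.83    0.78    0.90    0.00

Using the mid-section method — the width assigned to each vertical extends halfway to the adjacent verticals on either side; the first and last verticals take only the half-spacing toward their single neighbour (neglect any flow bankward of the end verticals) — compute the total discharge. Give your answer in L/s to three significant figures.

15400 L/s

w_2 = (12.8 − 0.0)/2 = 6.4 m; q_2 = 0.83 × 1.18 × 6.4 = 6.268 m³/s
w_3 = (15.5 − 2.2)/2 = 6.65 m; q_3 = 0.78 × 1.33 × 6.65 = 6.899 m³/s
w_4 = (17.1 − 12.8)/2 = 2.15 m; q_4 = 0.90 × 1.13 × 2.15 = 2.187 m³/s
Stations 1, 5 contribute zero (depth or velocity is 0).
Q = Σ qᵢ = 15.35 m³/s
= 15.35 × 1000 = 15350 L/s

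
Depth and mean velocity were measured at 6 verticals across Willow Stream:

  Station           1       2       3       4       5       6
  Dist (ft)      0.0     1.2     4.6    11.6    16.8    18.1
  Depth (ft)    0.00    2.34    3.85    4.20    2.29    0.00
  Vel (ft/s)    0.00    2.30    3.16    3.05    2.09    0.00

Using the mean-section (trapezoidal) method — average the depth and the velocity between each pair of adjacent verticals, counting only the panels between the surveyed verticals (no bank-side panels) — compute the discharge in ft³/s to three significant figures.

163 ft³/s

Panel 1-2: Δb = 1.2 ft, d̄ = (0.00+2.34)/2 = 1.17, v̄ = (0.00+2.30)/2 = 1.15 → q = 1.2×1.17×1.15 = 1.615 ft³/s
Panel 2-3: Δb = 3.4 ft, d̄ = (2.34+3.85)/2 = 3.095, v̄ = (2.30+3.16)/2 = 2.73 → q = 3.4×3.095×2.73 = 28.73 ft³/s
Panel 3-4: Δb = 7 ft, d̄ = (3.85+4.20)/2 = 4.025, v̄ = (3.16+3.05)/2 = 3.105 → q = 7×4.025×3.105 = 87.48 ft³/s
Panel 4-5: Δb = 5.2 ft, d̄ = (4.20+2.29)/2 = 3.245, v̄ = (3.05+2.09)/2 = 2.57 → q = 5.2×3.245×2.57 = 43.37 ft³/s
Panel 5-6: Δb = 1.3 ft, d̄ = (2.29+0.00)/2 = 1.145, v̄ = (2.09+0.00)/2 = 1.045 → q = 1.3×1.145×1.045 = 1.555 ft³/s
Q = Σ q = 162.7 ft³/s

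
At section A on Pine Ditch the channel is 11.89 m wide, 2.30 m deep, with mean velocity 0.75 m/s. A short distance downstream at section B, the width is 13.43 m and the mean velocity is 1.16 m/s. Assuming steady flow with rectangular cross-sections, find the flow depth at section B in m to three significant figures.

Q = A₁V₁ = (11.89×2.30) × 0.75 = 20.51 m³/s
d₂ = Q/(b₂ V₂) = 20.51/(13.43×1.16) = 1.317 m

1.32 m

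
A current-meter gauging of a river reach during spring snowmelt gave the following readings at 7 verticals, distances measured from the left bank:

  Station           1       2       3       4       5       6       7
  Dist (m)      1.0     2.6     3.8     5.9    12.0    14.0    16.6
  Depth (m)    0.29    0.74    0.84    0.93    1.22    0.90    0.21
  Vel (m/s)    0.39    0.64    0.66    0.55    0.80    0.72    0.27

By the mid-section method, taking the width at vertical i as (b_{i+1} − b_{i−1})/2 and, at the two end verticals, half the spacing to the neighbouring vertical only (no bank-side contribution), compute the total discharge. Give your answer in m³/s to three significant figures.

9.28 m³/s

w_1 = (2.6 − 1.0)/2 = 0.8 m; q_1 = 0.39 × 0.29 × 0.8 = 0.09048 m³/s
w_2 = (3.8 − 1.0)/2 = 1.4 m; q_2 = 0.64 × 0.74 × 1.4 = 0.6630 m³/s
w_3 = (5.9 − 2.6)/2 = 1.65 m; q_3 = 0.66 × 0.84 × 1.65 = 0.9148 m³/s
w_4 = (12.0 − 3.8)/2 = 4.1 m; q_4 = 0.55 × 0.93 × 4.1 = 2.097 m³/s
w_5 = (14.0 − 5.9)/2 = 4.05 m; q_5 = 0.80 × 1.22 × 4.05 = 3.953 m³/s
w_6 = (16.6 − 12.0)/2 = 2.3 m; q_6 = 0.72 × 0.90 × 2.3 = 1.490 m³/s
w_7 = (16.6 − 14.0)/2 = 1.3 m; q_7 = 0.27 × 0.21 × 1.3 = 0.07371 m³/s
Q = Σ qᵢ = 9.282 m³/s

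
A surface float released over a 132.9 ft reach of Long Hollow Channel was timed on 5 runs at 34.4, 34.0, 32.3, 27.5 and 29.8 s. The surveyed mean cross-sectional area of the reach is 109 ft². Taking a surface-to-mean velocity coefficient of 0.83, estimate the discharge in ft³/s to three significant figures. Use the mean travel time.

380 ft³/s

t̄ = (34.4 + 34.0 + 32.3 + 27.5 + 29.8) / 5 = 31.6 s
v_surface = L / t̄ = 132.9 / 31.6 = 4.206 ft/s
v_mean = 0.83 × 4.206 = 3.491 ft/s
Q = A × v_mean = 109 × 3.491 = 380.5 ft³/s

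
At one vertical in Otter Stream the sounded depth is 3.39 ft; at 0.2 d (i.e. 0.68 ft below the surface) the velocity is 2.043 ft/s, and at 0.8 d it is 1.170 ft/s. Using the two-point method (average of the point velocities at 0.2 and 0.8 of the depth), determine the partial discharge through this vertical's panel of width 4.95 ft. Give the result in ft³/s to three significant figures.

27.0 ft³/s

v̄ = (2.043 + 1.170) / 2 = 1.607 ft/s
q = v̄ × d × w = 1.607 × 3.39 × 4.95 = 26.96 ft³/s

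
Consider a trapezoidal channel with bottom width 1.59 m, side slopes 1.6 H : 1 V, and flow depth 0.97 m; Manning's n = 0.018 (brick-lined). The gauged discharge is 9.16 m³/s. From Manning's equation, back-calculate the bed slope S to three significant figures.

0.00604

A = (b + z·y)·y = (1.59 + 1.6×0.97)×0.97 = 3.048 m²
P = b + 2y√(1+z²) = 1.59 + 2×0.97×√(1+1.6²) = 5.250 m
R = A/P = 3.048/5.250 = 0.5805 m
S = (Q·n / (1·A·R^(2/3)))² = (9.16×0.018 / (1×3.048×0.6959))² = 0.006044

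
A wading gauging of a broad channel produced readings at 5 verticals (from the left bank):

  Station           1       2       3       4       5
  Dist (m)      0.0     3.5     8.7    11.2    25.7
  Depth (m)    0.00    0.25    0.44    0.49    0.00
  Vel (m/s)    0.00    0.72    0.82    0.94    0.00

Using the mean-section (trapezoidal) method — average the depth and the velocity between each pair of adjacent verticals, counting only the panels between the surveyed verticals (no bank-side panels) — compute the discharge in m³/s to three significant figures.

Panel 1-2: Δb = 3.5 m, d̄ = (0.00+0.25)/2 = 0.125, v̄ = (0.00+0.72)/2 = 0.36 → q = 3.5×0.125×0.36 = 0.1575 m³/s
Panel 2-3: Δb = 5.2 m, d̄ = (0.25+0.44)/2 = 0.345, v̄ = (0.72+0.82)/2 = 0.77 → q = 5.2×0.345×0.77 = 1.381 m³/s
Panel 3-4: Δb = 2.5 m, d̄ = (0.44+0.49)/2 = 0.465, v̄ = (0.82+0.94)/2 = 0.88 → q = 2.5×0.465×0.88 = 1.023 m³/s
Panel 4-5: Δb = 14.5 m, d̄ = (0.49+0.00)/2 = 0.245, v̄ = (0.94+0.00)/2 = 0.47 → q = 14.5×0.245×0.47 = 1.670 m³/s
Q = Σ q = 4.232 m³/s

4.23 m³/s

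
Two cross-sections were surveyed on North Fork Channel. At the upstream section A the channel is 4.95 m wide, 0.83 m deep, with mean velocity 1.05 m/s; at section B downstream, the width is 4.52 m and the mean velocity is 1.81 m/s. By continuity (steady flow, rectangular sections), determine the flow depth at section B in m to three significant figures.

0.527 m

Q = A₁V₁ = (4.95×0.83) × 1.05 = 4.314 m³/s
d₂ = Q/(b₂ V₂) = 4.314/(4.52×1.81) = 0.5273 m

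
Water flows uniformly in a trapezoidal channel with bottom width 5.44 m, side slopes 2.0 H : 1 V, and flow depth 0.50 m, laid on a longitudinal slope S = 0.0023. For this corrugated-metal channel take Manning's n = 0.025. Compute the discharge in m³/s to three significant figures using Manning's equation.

A = (b + z·y)·y = (5.44 + 2.0×0.50)×0.50 = 3.220 m²
P = b + 2y√(1+z²) = 5.44 + 2×0.50×√(1+2.0²) = 7.676 m
R = A/P = 3.220/7.676 = 0.4195 m
Q = (1/n)·A·R^(2/3)·S^(1/2) = (1/0.025) × 3.220 × 0.4195^(2/3) × 0.0023^(1/2) = 3.461 m³/s

3.46 m³/s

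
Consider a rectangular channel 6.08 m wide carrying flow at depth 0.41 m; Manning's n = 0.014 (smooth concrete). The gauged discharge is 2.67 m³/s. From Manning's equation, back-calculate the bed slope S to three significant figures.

0.000874

A = b·y = 6.08 × 0.41 = 2.493 m²
P = b + 2y = 6.08 + 2×0.41 = 6.900 m
R = A/P = 2.493/6.900 = 0.3613 m
S = (Q·n / (1·A·R^(2/3)))² = (2.67×0.014 / (1×2.493×0.5073))² = 0.0008739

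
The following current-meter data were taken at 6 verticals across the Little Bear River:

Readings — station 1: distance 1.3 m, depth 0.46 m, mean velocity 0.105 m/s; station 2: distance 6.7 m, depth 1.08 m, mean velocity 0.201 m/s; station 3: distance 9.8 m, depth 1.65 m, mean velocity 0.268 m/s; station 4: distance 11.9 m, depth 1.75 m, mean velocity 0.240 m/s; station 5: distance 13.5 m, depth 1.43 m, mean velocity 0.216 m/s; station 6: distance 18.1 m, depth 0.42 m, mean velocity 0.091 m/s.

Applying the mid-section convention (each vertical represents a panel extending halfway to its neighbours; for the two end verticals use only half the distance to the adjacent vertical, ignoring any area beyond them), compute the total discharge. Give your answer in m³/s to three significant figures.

4.03 m³/s

w_1 = (6.7 − 1.3)/2 = 2.7 m; q_1 = 0.105 × 0.46 × 2.7 = 0.1304 m³/s
w_2 = (9.8 − 1.3)/2 = 4.25 m; q_2 = 0.201 × 1.08 × 4.25 = 0.9226 m³/s
w_3 = (11.9 − 6.7)/2 = 2.6 m; q_3 = 0.268 × 1.65 × 2.6 = 1.150 m³/s
w_4 = (13.5 − 9.8)/2 = 1.85 m; q_4 = 0.240 × 1.75 × 1.85 = 0.7770 m³/s
w_5 = (18.1 − 11.9)/2 = 3.1 m; q_5 = 0.216 × 1.43 × 3.1 = 0.9575 m³/s
w_6 = (18.1 − 13.5)/2 = 2.3 m; q_6 = 0.091 × 0.42 × 2.3 = 0.08791 m³/s
Q = Σ qᵢ = 4.025 m³/s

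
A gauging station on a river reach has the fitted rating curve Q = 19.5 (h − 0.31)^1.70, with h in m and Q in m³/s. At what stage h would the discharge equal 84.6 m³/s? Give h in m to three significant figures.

2.68 m

h − h₀ = (Q/C)^(1/b) = (84.6/19.5)^(1/1.70) = 2.371 m
h = 0.31 + 2.371 = 2.681 m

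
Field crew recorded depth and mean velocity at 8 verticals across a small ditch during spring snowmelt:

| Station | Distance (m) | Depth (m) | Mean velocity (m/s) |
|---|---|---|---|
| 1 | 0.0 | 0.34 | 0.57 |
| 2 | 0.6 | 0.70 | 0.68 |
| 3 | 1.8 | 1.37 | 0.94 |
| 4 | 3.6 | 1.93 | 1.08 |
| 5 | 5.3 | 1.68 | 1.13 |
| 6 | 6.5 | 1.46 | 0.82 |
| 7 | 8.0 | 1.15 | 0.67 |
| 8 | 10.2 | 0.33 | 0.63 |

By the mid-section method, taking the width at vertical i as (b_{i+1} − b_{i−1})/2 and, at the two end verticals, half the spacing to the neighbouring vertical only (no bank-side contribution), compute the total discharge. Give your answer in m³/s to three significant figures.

12.1 m³/s

w_1 = (0.6 − 0.0)/2 = 0.3 m; q_1 = 0.57 × 0.34 × 0.3 = 0.05814 m³/s
w_2 = (1.8 − 0.0)/2 = 0.9 m; q_2 = 0.68 × 0.70 × 0.9 = 0.4284 m³/s
w_3 = (3.6 − 0.6)/2 = 1.5 m; q_3 = 0.94 × 1.37 × 1.5 = 1.932 m³/s
w_4 = (5.3 − 1.8)/2 = 1.75 m; q_4 = 1.08 × 1.93 × 1.75 = 3.648 m³/s
w_5 = (6.5 − 3.6)/2 = 1.45 m; q_5 = 1.13 × 1.68 × 1.45 = 2.753 m³/s
w_6 = (8.0 − 5.3)/2 = 1.35 m; q_6 = 0.82 × 1.46 × 1.35 = 1.616 m³/s
w_7 = (10.2 − 6.5)/2 = 1.85 m; q_7 = 0.67 × 1.15 × 1.85 = 1.425 m³/s
w_8 = (10.2 − 8.0)/2 = 1.1 m; q_8 = 0.63 × 0.33 × 1.1 = 0.2287 m³/s
Q = Σ qᵢ = 12.09 m³/s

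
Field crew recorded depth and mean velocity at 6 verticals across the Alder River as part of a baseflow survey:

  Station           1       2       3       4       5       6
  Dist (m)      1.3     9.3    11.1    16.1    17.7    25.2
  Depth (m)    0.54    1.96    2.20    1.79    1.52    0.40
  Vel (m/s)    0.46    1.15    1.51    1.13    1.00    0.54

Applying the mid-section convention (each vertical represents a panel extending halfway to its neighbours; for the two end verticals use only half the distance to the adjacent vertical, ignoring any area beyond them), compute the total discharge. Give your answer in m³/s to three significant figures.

37.7 m³/s

w_1 = (9.3 − 1.3)/2 = 4 m; q_1 = 0.46 × 0.54 × 4 = 0.9936 m³/s
w_2 = (11.1 − 1.3)/2 = 4.9 m; q_2 = 1.15 × 1.96 × 4.9 = 11.04 m³/s
w_3 = (16.1 − 9.3)/2 = 3.4 m; q_3 = 1.51 × 2.20 × 3.4 = 11.29 m³/s
w_4 = (17.7 − 11.1)/2 = 3.3 m; q_4 = 1.13 × 1.79 × 3.3 = 6.675 m³/s
w_5 = (25.2 − 16.1)/2 = 4.55 m; q_5 = 1.00 × 1.52 × 4.55 = 6.916 m³/s
w_6 = (25.2 − 17.7)/2 = 3.75 m; q_6 = 0.54 × 0.40 × 3.75 = 0.8100 m³/s
Q = Σ qᵢ = 37.73 m³/s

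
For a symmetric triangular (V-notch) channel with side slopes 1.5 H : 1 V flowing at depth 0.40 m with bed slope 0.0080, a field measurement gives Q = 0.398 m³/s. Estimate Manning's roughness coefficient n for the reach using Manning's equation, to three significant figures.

A = z·y² = 1.5×0.40² = 0.2400 m²
P = 2y√(1+z²) = 2×0.40×√(1+1.5²) = 1.442 m
R = A/P = 0.2400/1.442 = 0.1664 m
n = (1/Q)·A·R^(2/3)·S^(1/2) = (1/0.398) × 0.2400 × 0.3025 × 0.08944 = 0.01632

0.0163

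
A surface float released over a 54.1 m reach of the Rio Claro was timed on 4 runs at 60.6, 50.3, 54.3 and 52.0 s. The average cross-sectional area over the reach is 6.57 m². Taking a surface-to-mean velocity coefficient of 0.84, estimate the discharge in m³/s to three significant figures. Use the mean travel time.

t̄ = (60.6 + 50.3 + 54.3 + 52.0) / 4 = 54.3 s
v_surface = L / t̄ = 54.1 / 54.3 = 0.9963 m/s
v_mean = 0.84 × 0.9963 = 0.8369 m/s
Q = A × v_mean = 6.57 × 0.8369 = 5.498 m³/s

5.50 m³/s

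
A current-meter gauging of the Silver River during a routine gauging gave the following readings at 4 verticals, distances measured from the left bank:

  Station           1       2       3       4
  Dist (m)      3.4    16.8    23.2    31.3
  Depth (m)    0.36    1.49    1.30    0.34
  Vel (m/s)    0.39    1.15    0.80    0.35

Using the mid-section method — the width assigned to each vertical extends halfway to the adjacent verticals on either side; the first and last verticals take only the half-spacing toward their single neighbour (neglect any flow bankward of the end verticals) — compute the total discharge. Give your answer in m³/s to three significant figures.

25.9 m³/s

w_1 = (16.8 − 3.4)/2 = 6.7 m; q_1 = 0.39 × 0.36 × 6.7 = 0.9407 m³/s
w_2 = (23.2 − 3.4)/2 = 9.9 m; q_2 = 1.15 × 1.49 × 9.9 = 16.96 m³/s
w_3 = (31.3 − 16.8)/2 = 7.25 m; q_3 = 0.80 × 1.30 × 7.25 = 7.540 m³/s
w_4 = (31.3 − 23.2)/2 = 4.05 m; q_4 = 0.35 × 0.34 × 4.05 = 0.4820 m³/s
Q = Σ qᵢ = 25.93 m³/s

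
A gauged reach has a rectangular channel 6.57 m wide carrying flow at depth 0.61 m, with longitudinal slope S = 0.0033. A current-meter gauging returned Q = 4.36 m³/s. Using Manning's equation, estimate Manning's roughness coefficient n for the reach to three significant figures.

0.0339

A = b·y = 6.57 × 0.61 = 4.008 m²
P = b + 2y = 6.57 + 2×0.61 = 7.790 m
R = A/P = 4.008/7.790 = 0.5145 m
n = (1/Q)·A·R^(2/3)·S^(1/2) = (1/4.36) × 4.008 × 0.6421 × 0.05745 = 0.03390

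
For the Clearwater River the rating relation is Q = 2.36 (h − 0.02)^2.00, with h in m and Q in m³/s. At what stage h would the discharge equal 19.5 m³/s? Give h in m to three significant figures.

2.89 m

h − h₀ = (Q/C)^(1/b) = (19.5/2.36)^(1/2.00) = 2.874 m
h = 0.02 + 2.874 = 2.894 m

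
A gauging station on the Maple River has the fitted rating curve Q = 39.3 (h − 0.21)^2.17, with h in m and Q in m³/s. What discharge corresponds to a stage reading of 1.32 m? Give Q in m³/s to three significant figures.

49.3 m³/s

Q = 39.3 × (1.32 − 0.21)^2.17 = 39.3 × 1.11^2.17 = 49.29 m³/s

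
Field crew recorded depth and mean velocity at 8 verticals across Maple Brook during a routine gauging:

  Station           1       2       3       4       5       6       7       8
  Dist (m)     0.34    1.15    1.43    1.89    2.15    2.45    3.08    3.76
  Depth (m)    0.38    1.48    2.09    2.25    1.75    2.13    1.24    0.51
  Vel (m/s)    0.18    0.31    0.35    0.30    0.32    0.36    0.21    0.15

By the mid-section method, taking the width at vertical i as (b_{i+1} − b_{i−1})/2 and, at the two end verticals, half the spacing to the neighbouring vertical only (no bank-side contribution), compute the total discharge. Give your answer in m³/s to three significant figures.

w_1 = (1.15 − 0.34)/2 = 0.405 m; q_1 = 0.18 × 0.38 × 0.405 = 0.02770 m³/s
w_2 = (1.43 − 0.34)/2 = 0.545 m; q_2 = 0.31 × 1.48 × 0.545 = 0.2500 m³/s
w_3 = (1.89 − 1.15)/2 = 0.37 m; q_3 = 0.35 × 2.09 × 0.37 = 0.2707 m³/s
w_4 = (2.15 − 1.43)/2 = 0.36 m; q_4 = 0.30 × 2.25 × 0.36 = 0.2430 m³/s
w_5 = (2.45 − 1.89)/2 = 0.28 m; q_5 = 0.32 × 1.75 × 0.28 = 0.1568 m³/s
w_6 = (3.08 − 2.15)/2 = 0.465 m; q_6 = 0.36 × 2.13 × 0.465 = 0.3566 m³/s
w_7 = (3.76 − 2.45)/2 = 0.655 m; q_7 = 0.21 × 1.24 × 0.655 = 0.1706 m³/s
w_8 = (3.76 − 3.08)/2 = 0.34 m; q_8 = 0.15 × 0.51 × 0.34 = 0.02601 m³/s
Q = Σ qᵢ = 1.501 m³/s

1.50 m³/s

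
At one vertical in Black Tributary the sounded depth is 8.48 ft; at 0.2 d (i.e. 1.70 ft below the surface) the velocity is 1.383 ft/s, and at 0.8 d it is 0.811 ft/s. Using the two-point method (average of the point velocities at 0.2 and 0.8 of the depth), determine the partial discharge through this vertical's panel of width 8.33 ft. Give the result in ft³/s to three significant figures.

77.5 ft³/s

v̄ = (1.383 + 0.811) / 2 = 1.097 ft/s
q = v̄ × d × w = 1.097 × 8.48 × 8.33 = 77.49 ft³/s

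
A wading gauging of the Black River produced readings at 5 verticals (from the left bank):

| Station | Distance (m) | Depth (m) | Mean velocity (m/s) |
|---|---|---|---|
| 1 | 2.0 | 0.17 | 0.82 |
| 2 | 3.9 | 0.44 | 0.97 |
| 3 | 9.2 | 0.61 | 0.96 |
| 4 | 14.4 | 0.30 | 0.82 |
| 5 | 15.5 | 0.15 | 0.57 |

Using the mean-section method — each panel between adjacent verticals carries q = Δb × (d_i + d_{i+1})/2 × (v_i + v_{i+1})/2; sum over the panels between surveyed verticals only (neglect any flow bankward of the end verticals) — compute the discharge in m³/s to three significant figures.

5.48 m³/s

Panel 1-2: Δb = 1.9 m, d̄ = (0.17+0.44)/2 = 0.305, v̄ = (0.82+0.97)/2 = 0.895 → q = 1.9×0.305×0.895 = 0.5187 m³/s
Panel 2-3: Δb = 5.3 m, d̄ = (0.44+0.61)/2 = 0.525, v̄ = (0.97+0.96)/2 = 0.965 → q = 5.3×0.525×0.965 = 2.685 m³/s
Panel 3-4: Δb = 5.2 m, d̄ = (0.61+0.30)/2 = 0.455, v̄ = (0.96+0.82)/2 = 0.89 → q = 5.2×0.455×0.89 = 2.106 m³/s
Panel 4-5: Δb = 1.1 m, d̄ = (0.30+0.15)/2 = 0.225, v̄ = (0.82+0.57)/2 = 0.695 → q = 1.1×0.225×0.695 = 0.1720 m³/s
Q = Σ q = 5.482 m³/s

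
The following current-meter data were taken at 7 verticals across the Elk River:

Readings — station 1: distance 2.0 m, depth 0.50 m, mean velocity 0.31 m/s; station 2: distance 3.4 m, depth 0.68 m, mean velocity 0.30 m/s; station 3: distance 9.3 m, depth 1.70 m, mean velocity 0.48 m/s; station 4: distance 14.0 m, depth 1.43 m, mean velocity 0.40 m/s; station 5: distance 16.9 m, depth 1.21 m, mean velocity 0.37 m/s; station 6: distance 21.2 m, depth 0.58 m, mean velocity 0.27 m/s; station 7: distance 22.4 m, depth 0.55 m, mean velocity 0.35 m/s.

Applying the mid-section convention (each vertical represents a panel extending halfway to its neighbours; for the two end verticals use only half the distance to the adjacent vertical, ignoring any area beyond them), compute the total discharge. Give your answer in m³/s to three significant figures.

w_1 = (3.4 − 2.0)/2 = 0.7 m; q_1 = 0.31 × 0.50 × 0.7 = 0.1085 m³/s
w_2 = (9.3 − 2.0)/2 = 3.65 m; q_2 = 0.30 × 0.68 × 3.65 = 0.7446 m³/s
w_3 = (14.0 − 3.4)/2 = 5.3 m; q_3 = 0.48 × 1.70 × 5.3 = 4.325 m³/s
w_4 = (16.9 − 9.3)/2 = 3.8 m; q_4 = 0.40 × 1.43 × 3.8 = 2.174 m³/s
w_5 = (21.2 − 14.0)/2 = 3.6 m; q_5 = 0.37 × 1.21 × 3.6 = 1.612 m³/s
w_6 = (22.4 − 16.9)/2 = 2.75 m; q_6 = 0.27 × 0.58 × 2.75 = 0.4307 m³/s
w_7 = (22.4 − 21.2)/2 = 0.6 m; q_7 = 0.35 × 0.55 × 0.6 = 0.1155 m³/s
Q = Σ qᵢ = 9.509 m³/s

9.51 m³/s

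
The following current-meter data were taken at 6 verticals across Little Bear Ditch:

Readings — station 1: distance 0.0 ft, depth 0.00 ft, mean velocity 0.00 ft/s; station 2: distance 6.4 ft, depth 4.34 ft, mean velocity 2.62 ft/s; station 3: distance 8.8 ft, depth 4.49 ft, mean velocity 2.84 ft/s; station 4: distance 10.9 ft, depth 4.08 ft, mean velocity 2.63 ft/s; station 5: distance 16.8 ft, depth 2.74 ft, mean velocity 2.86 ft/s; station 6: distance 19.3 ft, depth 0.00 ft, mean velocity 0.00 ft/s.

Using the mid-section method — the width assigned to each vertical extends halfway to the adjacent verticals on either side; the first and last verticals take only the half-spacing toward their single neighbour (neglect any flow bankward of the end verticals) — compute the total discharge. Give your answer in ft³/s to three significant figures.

155 ft³/s

w_2 = (8.8 − 0.0)/2 = 4.4 ft; q_2 = 2.62 × 4.34 × 4.4 = 50.03 ft³/s
w_3 = (10.9 − 6.4)/2 = 2.25 ft; q_3 = 2.84 × 4.49 × 2.25 = 28.69 ft³/s
w_4 = (16.8 − 8.8)/2 = 4 ft; q_4 = 2.63 × 4.08 × 4 = 42.92 ft³/s
w_5 = (19.3 − 10.9)/2 = 4.2 ft; q_5 = 2.86 × 2.74 × 4.2 = 32.91 ft³/s
Stations 1, 6 contribute zero (depth or velocity is 0).
Q = Σ qᵢ = 154.6 ft³/s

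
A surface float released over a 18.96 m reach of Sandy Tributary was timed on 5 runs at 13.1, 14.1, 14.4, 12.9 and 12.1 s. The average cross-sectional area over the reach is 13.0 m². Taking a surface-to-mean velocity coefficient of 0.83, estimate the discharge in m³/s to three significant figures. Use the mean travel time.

15.4 m³/s

t̄ = (13.1 + 14.1 + 14.4 + 12.9 + 12.1) / 5 = 13.32 s
v_surface = L / t̄ = 18.96 / 13.32 = 1.423 m/s
v_mean = 0.83 × 1.423 = 1.181 m/s
Q = A × v_mean = 13.0 × 1.181 = 15.36 m³/s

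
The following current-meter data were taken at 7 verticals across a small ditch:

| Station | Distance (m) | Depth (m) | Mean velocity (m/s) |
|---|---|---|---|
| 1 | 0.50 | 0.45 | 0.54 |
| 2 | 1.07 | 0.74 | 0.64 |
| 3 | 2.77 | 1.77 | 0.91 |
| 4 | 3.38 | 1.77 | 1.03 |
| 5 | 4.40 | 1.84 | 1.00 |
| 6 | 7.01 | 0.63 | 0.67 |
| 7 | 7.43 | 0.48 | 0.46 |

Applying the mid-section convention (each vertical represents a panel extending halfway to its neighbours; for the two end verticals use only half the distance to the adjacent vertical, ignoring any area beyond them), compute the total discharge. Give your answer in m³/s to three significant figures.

7.98 m³/s

w_1 = (1.07 − 0.50)/2 = 0.285 m; q_1 = 0.54 × 0.45 × 0.285 = 0.06926 m³/s
w_2 = (2.77 − 0.50)/2 = 1.135 m; q_2 = 0.64 × 0.74 × 1.135 = 0.5375 m³/s
w_3 = (3.38 − 1.07)/2 = 1.155 m; q_3 = 0.91 × 1.77 × 1.155 = 1.860 m³/s
w_4 = (4.40 − 2.77)/2 = 0.815 m; q_4 = 1.03 × 1.77 × 0.815 = 1.486 m³/s
w_5 = (7.01 − 3.38)/2 = 1.815 m; q_5 = 1.00 × 1.84 × 1.815 = 3.340 m³/s
w_6 = (7.43 − 4.40)/2 = 1.515 m; q_6 = 0.67 × 0.63 × 1.515 = 0.6395 m³/s
w_7 = (7.43 − 7.01)/2 = 0.21 m; q_7 = 0.46 × 0.48 × 0.21 = 0.04637 m³/s
Q = Σ qᵢ = 7.978 m³/s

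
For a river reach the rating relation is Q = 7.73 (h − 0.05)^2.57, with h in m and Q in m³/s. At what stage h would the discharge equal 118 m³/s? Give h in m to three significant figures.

2.94 m

h − h₀ = (Q/C)^(1/b) = (118/7.73)^(1/2.57) = 2.888 m
h = 0.05 + 2.888 = 2.938 m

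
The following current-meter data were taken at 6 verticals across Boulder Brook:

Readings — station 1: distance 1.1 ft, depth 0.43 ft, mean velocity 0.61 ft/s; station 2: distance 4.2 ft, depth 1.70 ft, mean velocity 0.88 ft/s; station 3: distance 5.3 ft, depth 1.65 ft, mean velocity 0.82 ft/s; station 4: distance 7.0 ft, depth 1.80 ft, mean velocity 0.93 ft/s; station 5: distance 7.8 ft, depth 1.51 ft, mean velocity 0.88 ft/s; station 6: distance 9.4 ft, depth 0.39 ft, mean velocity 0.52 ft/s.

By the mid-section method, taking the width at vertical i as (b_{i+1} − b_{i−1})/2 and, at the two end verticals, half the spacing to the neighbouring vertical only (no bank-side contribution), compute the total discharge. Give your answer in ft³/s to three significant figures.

w_1 = (4.2 − 1.1)/2 = 1.55 ft; q_1 = 0.61 × 0.43 × 1.55 = 0.4066 ft³/s
w_2 = (5.3 − 1.1)/2 = 2.1 ft; q_2 = 0.88 × 1.70 × 2.1 = 3.142 ft³/s
w_3 = (7.0 − 4.2)/2 = 1.4 ft; q_3 = 0.82 × 1.65 × 1.4 = 1.894 ft³/s
w_4 = (7.8 − 5.3)/2 = 1.25 ft; q_4 = 0.93 × 1.80 × 1.25 = 2.093 ft³/s
w_5 = (9.4 − 7.0)/2 = 1.2 ft; q_5 = 0.88 × 1.51 × 1.2 = 1.595 ft³/s
w_6 = (9.4 − 7.8)/2 = 0.8 ft; q_6 = 0.52 × 0.39 × 0.8 = 0.1622 ft³/s
Q = Σ qᵢ = 9.292 ft³/s

9.29 ft³/s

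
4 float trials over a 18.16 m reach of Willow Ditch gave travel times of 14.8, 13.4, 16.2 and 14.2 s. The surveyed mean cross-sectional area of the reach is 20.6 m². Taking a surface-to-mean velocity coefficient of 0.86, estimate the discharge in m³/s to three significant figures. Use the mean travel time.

t̄ = (14.8 + 13.4 + 16.2 + 14.2) / 4 = 14.65 s
v_surface = L / t̄ = 18.16 / 14.65 = 1.240 m/s
v_mean = 0.86 × 1.240 = 1.066 m/s
Q = A × v_mean = 20.6 × 1.066 = 21.96 m³/s

22.0 m³/s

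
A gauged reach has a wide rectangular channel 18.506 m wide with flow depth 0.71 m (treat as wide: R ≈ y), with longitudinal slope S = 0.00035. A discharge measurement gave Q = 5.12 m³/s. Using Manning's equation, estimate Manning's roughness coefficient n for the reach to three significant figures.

0.0382

A = b·y = 18.506 × 0.71 = 13.14 m²
Wide channel: R ≈ y = 0.71 m
n = (1/Q)·A·R^(2/3)·S^(1/2) = (1/5.12) × 13.14 × 0.7959 × 0.01871 = 0.03821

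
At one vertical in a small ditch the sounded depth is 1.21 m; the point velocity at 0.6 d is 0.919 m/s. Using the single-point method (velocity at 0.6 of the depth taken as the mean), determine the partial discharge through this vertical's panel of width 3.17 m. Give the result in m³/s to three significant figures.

v̄ = v₀.₆ = 0.919 m/s
q = v̄ × d × w = 0.9190 × 1.21 × 3.17 = 3.525 m³/s

3.53 m³/s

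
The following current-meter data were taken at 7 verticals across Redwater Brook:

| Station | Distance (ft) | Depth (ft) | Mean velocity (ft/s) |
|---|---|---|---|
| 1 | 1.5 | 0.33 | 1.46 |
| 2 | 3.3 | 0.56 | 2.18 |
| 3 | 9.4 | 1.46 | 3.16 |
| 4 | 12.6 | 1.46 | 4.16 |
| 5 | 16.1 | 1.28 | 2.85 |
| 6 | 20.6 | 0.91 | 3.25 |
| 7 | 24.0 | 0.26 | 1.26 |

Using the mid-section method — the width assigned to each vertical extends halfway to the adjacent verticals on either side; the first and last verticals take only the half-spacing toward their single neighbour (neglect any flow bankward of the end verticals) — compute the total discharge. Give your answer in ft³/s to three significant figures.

73.9 ft³/s

w_1 = (3.3 − 1.5)/2 = 0.9 ft; q_1 = 1.46 × 0.33 × 0.9 = 0.4336 ft³/s
w_2 = (9.4 − 1.5)/2 = 3.95 ft; q_2 = 2.18 × 0.56 × 3.95 = 4.822 ft³/s
w_3 = (12.6 − 3.3)/2 = 4.65 ft; q_3 = 3.16 × 1.46 × 4.65 = 21.45 ft³/s
w_4 = (16.1 − 9.4)/2 = 3.35 ft; q_4 = 4.16 × 1.46 × 3.35 = 20.35 ft³/s
w_5 = (20.6 − 12.6)/2 = 4 ft; q_5 = 2.85 × 1.28 × 4 = 14.59 ft³/s
w_6 = (24.0 − 16.1)/2 = 3.95 ft; q_6 = 3.25 × 0.91 × 3.95 = 11.68 ft³/s
w_7 = (24.0 − 20.6)/2 = 1.7 ft; q_7 = 1.26 × 0.26 × 1.7 = 0.5569 ft³/s
Q = Σ qᵢ = 73.89 ft³/s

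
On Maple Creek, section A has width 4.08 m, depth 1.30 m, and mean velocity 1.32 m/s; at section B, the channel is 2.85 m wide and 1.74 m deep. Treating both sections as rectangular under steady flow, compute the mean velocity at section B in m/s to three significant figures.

Q = A₁V₁ = (4.08×1.30) × 1.32 = 7.001 m³/s
A₂ = 2.85 × 1.74 = 4.959 m²
V₂ = Q/A₂ = 7.001/4.959 = 1.412 m/s

1.41 m/s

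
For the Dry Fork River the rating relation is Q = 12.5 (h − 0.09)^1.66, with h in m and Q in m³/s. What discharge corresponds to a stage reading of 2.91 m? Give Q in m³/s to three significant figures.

69.9 m³/s

Q = 12.5 × (2.91 − 0.09)^1.66 = 12.5 × 2.82^1.66 = 69.88 m³/s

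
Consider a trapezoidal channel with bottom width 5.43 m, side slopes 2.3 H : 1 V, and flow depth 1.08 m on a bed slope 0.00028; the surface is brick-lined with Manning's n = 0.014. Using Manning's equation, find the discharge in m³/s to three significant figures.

A = (b + z·y)·y = (5.43 + 2.3×1.08)×1.08 = 8.547 m²
P = b + 2y√(1+z²) = 5.43 + 2×1.08×√(1+2.3²) = 10.85 m
R = A/P = 8.547/10.85 = 0.7880 m
Q = (1/n)·A·R^(2/3)·S^(1/2) = (1/0.014) × 8.547 × 0.7880^(2/3) × 0.00028^(1/2) = 8.715 m³/s

8.72 m³/s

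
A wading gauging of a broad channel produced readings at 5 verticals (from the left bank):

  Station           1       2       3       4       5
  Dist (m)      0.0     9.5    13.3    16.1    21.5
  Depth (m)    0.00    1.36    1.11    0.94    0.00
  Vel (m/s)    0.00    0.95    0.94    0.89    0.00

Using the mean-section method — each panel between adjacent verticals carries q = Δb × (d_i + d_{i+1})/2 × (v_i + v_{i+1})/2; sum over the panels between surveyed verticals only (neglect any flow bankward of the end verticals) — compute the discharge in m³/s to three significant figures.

11.3 m³/s

Panel 1-2: Δb = 9.5 m, d̄ = (0.00+1.36)/2 = 0.68, v̄ = (0.00+0.95)/2 = 0.475 → q = 9.5×0.68×0.475 = 3.069 m³/s
Panel 2-3: Δb = 3.8 m, d̄ = (1.36+1.11)/2 = 1.235, v̄ = (0.95+0.94)/2 = 0.945 → q = 3.8×1.235×0.945 = 4.435 m³/s
Panel 3-4: Δb = 2.8 m, d̄ = (1.11+0.94)/2 = 1.025, v̄ = (0.94+0.89)/2 = 0.915 → q = 2.8×1.025×0.915 = 2.626 m³/s
Panel 4-5: Δb = 5.4 m, d̄ = (0.94+0.00)/2 = 0.47, v̄ = (0.89+0.00)/2 = 0.445 → q = 5.4×0.47×0.445 = 1.129 m³/s
Q = Σ q = 11.26 m³/s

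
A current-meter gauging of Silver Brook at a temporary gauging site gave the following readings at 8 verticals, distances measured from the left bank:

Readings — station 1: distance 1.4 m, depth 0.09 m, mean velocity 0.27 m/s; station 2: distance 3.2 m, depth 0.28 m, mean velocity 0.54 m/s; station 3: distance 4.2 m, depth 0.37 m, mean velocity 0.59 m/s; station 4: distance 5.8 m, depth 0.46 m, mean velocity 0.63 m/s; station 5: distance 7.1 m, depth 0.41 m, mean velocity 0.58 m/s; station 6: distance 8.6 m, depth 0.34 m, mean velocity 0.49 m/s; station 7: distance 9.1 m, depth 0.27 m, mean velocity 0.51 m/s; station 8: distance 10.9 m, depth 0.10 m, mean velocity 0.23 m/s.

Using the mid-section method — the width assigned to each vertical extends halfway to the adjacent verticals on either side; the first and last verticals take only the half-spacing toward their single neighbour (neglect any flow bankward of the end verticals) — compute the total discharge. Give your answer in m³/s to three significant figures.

w_1 = (3.2 − 1.4)/2 = 0.9 m; q_1 = 0.27 × 0.09 × 0.9 = 0.02187 m³/s
w_2 = (4.2 − 1.4)/2 = 1.4 m; q_2 = 0.54 × 0.28 × 1.4 = 0.2117 m³/s
w_3 = (5.8 − 3.2)/2 = 1.3 m; q_3 = 0.59 × 0.37 × 1.3 = 0.2838 m³/s
w_4 = (7.1 − 4.2)/2 = 1.45 m; q_4 = 0.63 × 0.46 × 1.45 = 0.4202 m³/s
w_5 = (8.6 − 5.8)/2 = 1.4 m; q_5 = 0.58 × 0.41 × 1.4 = 0.3329 m³/s
w_6 = (9.1 − 7.1)/2 = 1 m; q_6 = 0.49 × 0.34 × 1 = 0.1666 m³/s
w_7 = (10.9 − 8.6)/2 = 1.15 m; q_7 = 0.51 × 0.27 × 1.15 = 0.1584 m³/s
w_8 = (10.9 − 9.1)/2 = 0.9 m; q_8 = 0.23 × 0.10 × 0.9 = 0.02070 m³/s
Q = Σ qᵢ = 1.616 m³/s

1.62 m³/s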